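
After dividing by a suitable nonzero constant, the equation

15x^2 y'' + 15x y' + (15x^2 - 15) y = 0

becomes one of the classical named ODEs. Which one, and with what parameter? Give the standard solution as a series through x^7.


All three coefficients share the factor 15; dividing through by 15 gives  x^2 y'' + x y' + (x^2 - 1) y = 0.
This matches the Bessel equation x^2 y'' + x y' + (x^2 - nu^2) y = 0 with nu^2 = 1, so nu = 1; the solution bounded at x = 0 is J_1(x).
Frobenius at x = 0: indicial roots ±nu; for r = nu the recurrence k(k + 2nu) c_k = -c_{k-2} gives the standard series J_nu(x) = sum_{k>=0} (-1)^k / (k! (k+nu)!) (x/2)^(2k+nu). Evaluate the first 4 terms:
  k = 0: (-1)^0 / (0! * 1! * 2^1) x^1 = 1/(1*1*2) x^1 = (1/2) x^1
  k = 1: (-1)^1 / (1! * 2! * 2^3) x^3 = -1/(1*2*8) x^3 = (-1/16) x^3
  k = 2: (-1)^2 / (2! * 3! * 2^5) x^5 = 1/(2*6*32) x^5 = (1/384) x^5
  k = 3: (-1)^3 / (3! * 4! * 2^7) x^7 = -1/(6*24*128) x^7 = (-1/18432) x^7
Hence J_1(x) = -x^7/18432 + x^5/384 - x^3/16 + x/2 + ....

J_1(x); series = -x^7/18432 + x^5/384 - x^3/16 + x/2


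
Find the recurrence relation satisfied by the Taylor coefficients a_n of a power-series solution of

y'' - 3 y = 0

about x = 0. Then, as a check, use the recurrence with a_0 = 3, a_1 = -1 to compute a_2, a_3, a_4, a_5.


Substitute y = sum_n a_n x^n into y'' + (const) y = 0.
y''(x) = sum_{n>=0} (n+2)(n+1) a_{n+2} x^n.
The ODE becomes sum_n [(n+2)(n+1) a_{n+2} - 3 a_n] x^n = 0.
Setting each coefficient to zero gives the recurrence:
  (n+2)(n+1) a_{n+2} - 3 a_n = 0,
  a_{n+2} = 3 / ((n+1)(n+2)) a_n.

Check with a_0 = 3, a_1 = -1 (apply the recurrence for n = 0, 1, 2, 3): a_0 = 3, a_1 = -1, a_2 = 9/2, a_3 = -1/2, a_4 = 9/8, a_5 = -3/40.

a_{n+2} = 3/((n+1)(n+2)) * a_n; check: a_0 = 3, a_1 = -1, a_2 = 9/2, a_3 = -1/2, a_4 = 9/8, a_5 = -3/40


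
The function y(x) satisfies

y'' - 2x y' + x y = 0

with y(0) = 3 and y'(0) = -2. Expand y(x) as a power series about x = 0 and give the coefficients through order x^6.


Ansatz: y(x) = sum_{n>=0} a_n x^n, so y'(x) = sum_{n>=1} n a_n x^(n-1) and y''(x) = sum_{n>=2} n(n-1) a_n x^(n-2).
Substitute into P(x) y'' + Q(x) y' + R(x) y = 0 with P(x) = 1, Q(x) = -2x, R(x) = x, and match powers of x.
Initial conditions: a_0 = 3, a_1 = -2.
Setting the coefficient of each power of x to zero and solving order by order (substituting the coefficients already found):
  x^0: 2 a_2 = 0  ->  a_2 = 0
  x^1: 6 a_3 - 2 a_1 + a_0 = 0  ->  6 a_3 = 2 a_1 - a_0 = -7  ->  a_3 = -7/6
  x^2: 12 a_4 - 4 a_2 + a_1 = 0  ->  12 a_4 = 4 a_2 - a_1 = 2  ->  a_4 = 1/6
  x^3: 20 a_5 - 6 a_3 + a_2 = 0  ->  20 a_5 = 6 a_3 - a_2 = -7  ->  a_5 = -7/20
  x^4: 30 a_6 - 8 a_4 + a_3 = 0  ->  30 a_6 = 8 a_4 - a_3 = 5/2  ->  a_6 = 1/12
Truncated series: y(x) = 3 - 2 x - (7/6) x^3 + (1/6) x^4 - (7/20) x^5 + (1/12) x^6 + O(x^7).

a_0 = 3; a_1 = -2; a_2 = 0; a_3 = -7/6; a_4 = 1/6; a_5 = -7/20; a_6 = 1/12


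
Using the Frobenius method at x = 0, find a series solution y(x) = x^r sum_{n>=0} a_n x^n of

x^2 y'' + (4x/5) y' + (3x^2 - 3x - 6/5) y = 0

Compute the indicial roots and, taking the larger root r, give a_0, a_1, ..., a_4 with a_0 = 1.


Write in Frobenius form y'' + (p(x)/x) y' + (q(x)/x^2) y = 0:
  p(x) = 4/5,  q(x) = 3x^2 - 3x - 6/5.
Indicial equation: r(r-1) + (4/5) r + (-6/5) = 0 -> roots r_1 = 6/5, r_2 = -1.
Take r = r_1 = 6/5. Let y(x) = x^r sum_{n>=0} a_n x^n with a_0 = 1.
Substitute y = x^r sum a_n x^n and match x^{r+n}. The recurrence is
  D(n) a_n - 3 a_{n-1} + 3 a_{n-2} = 0,  where D(n) = (r+n)(r+n-1) + (4/5)(r+n) + (-6/5).
  a_n = [3 a_{n-1} - 3 a_{n-2}] / D(n).
Since the indicial polynomial factors as (r - r_1)(r - r_2), D(n) = (r_1 + n - r_1)(r_1 + n - r_2) = n(n + 11/5).
Evaluating step by step (a_0 = 1):
  n = 1: D(1) = 1(1 + 11/5) = 16/5; numerator = 3(1) = 3; a_1 = (3)/(16/5) = 15/16
  n = 2: D(2) = 2(2 + 11/5) = 42/5; numerator = 3(15/16) - 3(1) = -3/16; a_2 = (-3/16)/(42/5) = -5/224
  n = 3: D(3) = 3(3 + 11/5) = 78/5; numerator = 3(-5/224) - 3(15/16) = -645/224; a_3 = (-645/224)/(78/5) = -1075/5824
  n = 4: D(4) = 4(4 + 11/5) = 124/5; numerator = 3(-1075/5824) - 3(-5/224) = -405/832; a_4 = (-405/832)/(124/5) = -2025/103168

r = 6/5; a_0 = 1; a_1 = 15/16; a_2 = -5/224; a_3 = -1075/5824; a_4 = -2025/103168


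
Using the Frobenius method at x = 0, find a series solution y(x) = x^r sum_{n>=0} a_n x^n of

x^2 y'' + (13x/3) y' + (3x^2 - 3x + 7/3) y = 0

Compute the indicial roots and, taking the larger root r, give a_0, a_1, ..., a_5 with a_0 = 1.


Write in Frobenius form y'' + (p(x)/x) y' + (q(x)/x^2) y = 0:
  p(x) = 13/3,  q(x) = 3x^2 - 3x + 7/3.
Indicial equation: r(r-1) + (13/3) r + (7/3) = 0 -> roots r_1 = -1, r_2 = -7/3.
Take r = r_1 = -1. Let y(x) = x^r sum_{n>=0} a_n x^n with a_0 = 1.
Substitute y = x^r sum a_n x^n and match x^{r+n}. The recurrence is
  D(n) a_n - 3 a_{n-1} + 3 a_{n-2} = 0,  where D(n) = (r+n)(r+n-1) + (13/3)(r+n) + (7/3).
  a_n = [3 a_{n-1} - 3 a_{n-2}] / D(n).
Since the indicial polynomial factors as (r - r_1)(r - r_2), D(n) = (r_1 + n - r_1)(r_1 + n - r_2) = n(n + 4/3).
Evaluating step by step (a_0 = 1):
  n = 1: D(1) = 1(1 + 4/3) = 7/3; numerator = 3(1) = 3; a_1 = (3)/(7/3) = 9/7
  n = 2: D(2) = 2(2 + 4/3) = 20/3; numerator = 3(9/7) - 3(1) = 6/7; a_2 = (6/7)/(20/3) = 9/70
  n = 3: D(3) = 3(3 + 4/3) = 13; numerator = 3(9/70) - 3(9/7) = -243/70; a_3 = (-243/70)/(13) = -243/910
  n = 4: D(4) = 4(4 + 4/3) = 64/3; numerator = 3(-243/910) - 3(9/70) = -108/91; a_4 = (-108/91)/(64/3) = -81/1456
  n = 5: D(5) = 5(5 + 4/3) = 95/3; numerator = 3(-81/1456) - 3(-243/910) = 4617/7280; a_5 = (4617/7280)/(95/3) = 729/36400

r = -1; a_0 = 1; a_1 = 9/7; a_2 = 9/70; a_3 = -243/910; a_4 = -81/1456; a_5 = 729/36400


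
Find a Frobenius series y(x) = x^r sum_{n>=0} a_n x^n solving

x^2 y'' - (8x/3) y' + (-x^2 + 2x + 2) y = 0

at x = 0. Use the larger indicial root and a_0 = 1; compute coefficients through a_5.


Write in Frobenius form y'' + (p(x)/x) y' + (q(x)/x^2) y = 0:
  p(x) = -8/3,  q(x) = -x^2 + 2x + 2.
Indicial equation: r(r-1) + (-8/3) r + (2) = 0 -> roots r_1 = 3, r_2 = 2/3.
Take r = r_1 = 3. Let y(x) = x^r sum_{n>=0} a_n x^n with a_0 = 1.
Substitute y = x^r sum a_n x^n and match x^{r+n}. The recurrence is
  D(n) a_n + 2 a_{n-1} - 1 a_{n-2} = 0,  where D(n) = (r+n)(r+n-1) + (-8/3)(r+n) + (2).
  a_n = [-2 a_{n-1} + 1 a_{n-2}] / D(n).
Since the indicial polynomial factors as (r - r_1)(r - r_2), D(n) = (r_1 + n - r_1)(r_1 + n - r_2) = n(n + 7/3).
Evaluating step by step (a_0 = 1):
  n = 1: D(1) = 1(1 + 7/3) = 10/3; numerator = -2(1) = -2; a_1 = (-2)/(10/3) = -3/5
  n = 2: D(2) = 2(2 + 7/3) = 26/3; numerator = -2(-3/5) + 1(1) = 11/5; a_2 = (11/5)/(26/3) = 33/130
  n = 3: D(3) = 3(3 + 7/3) = 16; numerator = -2(33/130) + 1(-3/5) = -72/65; a_3 = (-72/65)/(16) = -9/130
  n = 4: D(4) = 4(4 + 7/3) = 76/3; numerator = -2(-9/130) + 1(33/130) = 51/130; a_4 = (51/130)/(76/3) = 153/9880
  n = 5: D(5) = 5(5 + 7/3) = 110/3; numerator = -2(153/9880) + 1(-9/130) = -99/988; a_5 = (-99/988)/(110/3) = -27/9880

r = 3; a_0 = 1; a_1 = -3/5; a_2 = 33/130; a_3 = -9/130; a_4 = 153/9880; a_5 = -27/9880


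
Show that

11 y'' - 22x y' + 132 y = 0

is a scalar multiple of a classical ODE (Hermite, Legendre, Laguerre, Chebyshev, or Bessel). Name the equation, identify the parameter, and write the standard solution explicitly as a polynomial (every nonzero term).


All three coefficients share the factor 11; dividing through by 11 gives  y'' - 2x y' + 12 y = 0.
This matches the Hermite equation y'' - 2x y' + 2n y = 0 with 2n = 12, so n = 6; the polynomial solution is H_6(x).
With y = sum_k a_k x^k, matching x^k gives (k+2)(k+1) a_{k+2} = 2(k - n) a_k = 2(k - 6) a_k. The right side vanishes at k = 6, so the series with the parity of 6 terminates at degree 6.
Standard normalization: leading coefficient of H_n is 2^n, so a_6 = 2^6 = 64. Work downward with a_k = (k+1)(k+2) a_{k+2} / (2(k - n)):
  a_4 = (5)(6)(64) / (2(4 - 6)) = 1920/(-4) = -480
  a_2 = (3)(4)(-480) / (2(2 - 6)) = -5760/(-8) = 720
  a_0 = (1)(2)(720) / (2(0 - 6)) = 1440/(-12) = -120
Hence H_6(x) = 64 x^6 - 480 x^4 + 720 x^2 - 120.

H_6(x); series = 64 x^6 - 480 x^4 + 720 x^2 - 120


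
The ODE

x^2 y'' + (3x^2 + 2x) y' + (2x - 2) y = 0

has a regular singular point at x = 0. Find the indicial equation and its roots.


Divide by x^2 to reach normal form y'' + P_1(x) y' + P_2(x) y = 0 with P_1(x) = 3 + 2/x and P_2(x) = 2/x - 2/x^2.
x = 0 is a singular point because the y'-coefficient 3 + 2/x has a pole at x = 0 and the y-coefficient 2/x - 2/x^2 has a pole at x = 0.
It is a regular singular point because x P_1(x) = p(x) = 3x + 2 and x^2 P_2(x) = q(x) = 2x - 2 are polynomials, hence analytic at x = 0.
p(0) = 2,  q(0) = -2.
Indicial equation: r(r-1) + p(0) r + q(0) = 0, i.e. r^2 + (p(0) - 1) r + q(0) = 0, i.e. r^2 + 1 r - 2 = 0.
Discriminant: (1)^2 - 4(-2) = 9, so r = (-1 ± 3)/2.
Solving: r_1 = 1, r_2 = -2.

indicial: r^2 + 1 r - 2 = 0; roots r_1 = 1, r_2 = -2


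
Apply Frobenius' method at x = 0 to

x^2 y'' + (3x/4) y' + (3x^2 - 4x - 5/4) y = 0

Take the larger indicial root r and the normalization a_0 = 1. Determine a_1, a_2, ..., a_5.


Write in Frobenius form y'' + (p(x)/x) y' + (q(x)/x^2) y = 0:
  p(x) = 3/4,  q(x) = 3x^2 - 4x - 5/4.
Indicial equation: r(r-1) + (3/4) r + (-5/4) = 0 -> roots r_1 = 5/4, r_2 = -1.
Take r = r_1 = 5/4. Let y(x) = x^r sum_{n>=0} a_n x^n with a_0 = 1.
Substitute y = x^r sum a_n x^n and match x^{r+n}. The recurrence is
  D(n) a_n - 4 a_{n-1} + 3 a_{n-2} = 0,  where D(n) = (r+n)(r+n-1) + (3/4)(r+n) + (-5/4).
  a_n = [4 a_{n-1} - 3 a_{n-2}] / D(n).
Since the indicial polynomial factors as (r - r_1)(r - r_2), D(n) = (r_1 + n - r_1)(r_1 + n - r_2) = n(n + 9/4).
Evaluating step by step (a_0 = 1):
  n = 1: D(1) = 1(1 + 9/4) = 13/4; numerator = 4(1) = 4; a_1 = (4)/(13/4) = 16/13
  n = 2: D(2) = 2(2 + 9/4) = 17/2; numerator = 4(16/13) - 3(1) = 25/13; a_2 = (25/13)/(17/2) = 50/221
  n = 3: D(3) = 3(3 + 9/4) = 63/4; numerator = 4(50/221) - 3(16/13) = -616/221; a_3 = (-616/221)/(63/4) = -352/1989
  n = 4: D(4) = 4(4 + 9/4) = 25; numerator = 4(-352/1989) - 3(50/221) = -2758/1989; a_4 = (-2758/1989)/(25) = -2758/49725
  n = 5: D(5) = 5(5 + 9/4) = 145/4; numerator = 4(-2758/49725) - 3(-352/1989) = 904/2925; a_5 = (904/2925)/(145/4) = 3616/424125

r = 5/4; a_0 = 1; a_1 = 16/13; a_2 = 50/221; a_3 = -352/1989; a_4 = -2758/49725; a_5 = 3616/424125


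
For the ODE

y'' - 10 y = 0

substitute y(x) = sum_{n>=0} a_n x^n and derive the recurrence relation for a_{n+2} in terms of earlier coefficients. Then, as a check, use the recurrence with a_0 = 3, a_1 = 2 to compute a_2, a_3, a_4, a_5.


Substitute y = sum_n a_n x^n into y'' + (const) y = 0.
y''(x) = sum_{n>=0} (n+2)(n+1) a_{n+2} x^n.
The ODE becomes sum_n [(n+2)(n+1) a_{n+2} - 10 a_n] x^n = 0.
Setting each coefficient to zero gives the recurrence:
  (n+2)(n+1) a_{n+2} - 10 a_n = 0,
  a_{n+2} = 10 / ((n+1)(n+2)) a_n.

Check with a_0 = 3, a_1 = 2 (apply the recurrence for n = 0, 1, 2, 3): a_0 = 3, a_1 = 2, a_2 = 15, a_3 = 10/3, a_4 = 25/2, a_5 = 5/3.

a_{n+2} = 10/((n+1)(n+2)) * a_n; check: a_0 = 3, a_1 = 2, a_2 = 15, a_3 = 10/3, a_4 = 25/2, a_5 = 5/3


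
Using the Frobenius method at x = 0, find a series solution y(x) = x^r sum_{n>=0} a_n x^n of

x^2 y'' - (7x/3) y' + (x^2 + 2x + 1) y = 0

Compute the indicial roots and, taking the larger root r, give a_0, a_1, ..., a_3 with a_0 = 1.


Write in Frobenius form y'' + (p(x)/x) y' + (q(x)/x^2) y = 0:
  p(x) = -7/3,  q(x) = x^2 + 2x + 1.
Indicial equation: r(r-1) + (-7/3) r + (1) = 0 -> roots r_1 = 3, r_2 = 1/3.
Take r = r_1 = 3. Let y(x) = x^r sum_{n>=0} a_n x^n with a_0 = 1.
Substitute y = x^r sum a_n x^n and match x^{r+n}. The recurrence is
  D(n) a_n + 2 a_{n-1} + 1 a_{n-2} = 0,  where D(n) = (r+n)(r+n-1) + (-7/3)(r+n) + (1).
  a_n = [-2 a_{n-1} - 1 a_{n-2}] / D(n).
Since the indicial polynomial factors as (r - r_1)(r - r_2), D(n) = (r_1 + n - r_1)(r_1 + n - r_2) = n(n + 8/3).
Evaluating step by step (a_0 = 1):
  n = 1: D(1) = 1(1 + 8/3) = 11/3; numerator = -2(1) = -2; a_1 = (-2)/(11/3) = -6/11
  n = 2: D(2) = 2(2 + 8/3) = 28/3; numerator = -2(-6/11) - 1(1) = 1/11; a_2 = (1/11)/(28/3) = 3/308
  n = 3: D(3) = 3(3 + 8/3) = 17; numerator = -2(3/308) - 1(-6/11) = 81/154; a_3 = (81/154)/(17) = 81/2618

r = 3; a_0 = 1; a_1 = -6/11; a_2 = 3/308; a_3 = 81/2618


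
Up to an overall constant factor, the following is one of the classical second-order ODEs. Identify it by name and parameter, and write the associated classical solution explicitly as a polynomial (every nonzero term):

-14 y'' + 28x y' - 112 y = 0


All three coefficients share the factor -14; dividing through by -14 gives  y'' - 2x y' + 8 y = 0.
This matches the Hermite equation y'' - 2x y' + 2n y = 0 with 2n = 8, so n = 4; the polynomial solution is H_4(x).
With y = sum_k a_k x^k, matching x^k gives (k+2)(k+1) a_{k+2} = 2(k - n) a_k = 2(k - 4) a_k. The right side vanishes at k = 4, so the series with the parity of 4 terminates at degree 4.
Standard normalization: leading coefficient of H_n is 2^n, so a_4 = 2^4 = 16. Work downward with a_k = (k+1)(k+2) a_{k+2} / (2(k - n)):
  a_2 = (3)(4)(16) / (2(2 - 4)) = 192/(-4) = -48
  a_0 = (1)(2)(-48) / (2(0 - 4)) = -96/(-8) = 12
Hence H_4(x) = 16 x^4 - 48 x^2 + 12.

H_4(x); series = 16 x^4 - 48 x^2 + 12


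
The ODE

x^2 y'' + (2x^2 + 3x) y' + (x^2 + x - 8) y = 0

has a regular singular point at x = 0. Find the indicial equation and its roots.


Divide by x^2 to reach normal form y'' + P_1(x) y' + P_2(x) y = 0 with P_1(x) = 2 + 3/x and P_2(x) = 1 + 1/x - 8/x^2.
x = 0 is a singular point because the y'-coefficient 2 + 3/x has a pole at x = 0 and the y-coefficient 1 + 1/x - 8/x^2 has a pole at x = 0.
It is a regular singular point because x P_1(x) = p(x) = 2x + 3 and x^2 P_2(x) = q(x) = x^2 + x - 8 are polynomials, hence analytic at x = 0.
p(0) = 3,  q(0) = -8.
Indicial equation: r(r-1) + p(0) r + q(0) = 0, i.e. r^2 + (p(0) - 1) r + q(0) = 0, i.e. r^2 + 2 r - 8 = 0.
Discriminant: (2)^2 - 4(-8) = 36, so r = (-2 ± 6)/2.
Solving: r_1 = 2, r_2 = -4.

indicial: r^2 + 2 r - 8 = 0; roots r_1 = 2, r_2 = -4


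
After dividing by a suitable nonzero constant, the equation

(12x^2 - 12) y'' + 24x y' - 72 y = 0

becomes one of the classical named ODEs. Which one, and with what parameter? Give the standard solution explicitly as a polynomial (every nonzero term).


All three coefficients share the factor -12; dividing through by -12 gives  (1 - x^2) y'' - 2x y' + 6 y = 0.
This matches the Legendre equation (1 - x^2) y'' - 2x y' + n(n+1) y = 0 (note the -2x y' term) with n(n+1) = 6, so n = 2; the polynomial solution is P_2(x).
With y = sum_k a_k x^k, matching x^k gives (k+2)(k+1) a_{k+2} = [k(k+1) - n(n+1)] a_k = (k - 2)(k + 3) a_k. The right side vanishes at k = 2, so the series with the parity of 2 terminates at degree 2.
Standard normalization (P_n(1) = 1): leading coefficient (2n)!/(2^n (n!)^2) = 24/(4*4) = 3/2, so a_2 = 3/2. Work downward with a_k = (k+1)(k+2) a_{k+2} / ((k - 2)(k + 3)):
  a_0 = (1)(2)(3/2) / ((0 - 2)(0 + 3)) = 3/(-6) = -1/2
Hence P_2(x) = 3 x^2/2 - 1/2.

P_2(x); series = 3 x^2/2 - 1/2


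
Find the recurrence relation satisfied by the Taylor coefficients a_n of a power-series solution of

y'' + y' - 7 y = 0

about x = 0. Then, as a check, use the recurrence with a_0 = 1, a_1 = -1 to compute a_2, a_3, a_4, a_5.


Substitute y = sum_n a_n x^n.
y''(x) has coefficient (n+2)(n+1) a_{n+2} at x^n;
y'(x) has coefficient (n+1) a_{n+1} at x^n;
-7 y(x) has coefficient -7 a_n at x^n.
Matching x^n: (n+2)(n+1) a_{n+2} + (n+1) a_{n+1} - 7 a_n = 0.
Thus a_{n+2} = [-(n+1) a_{n+1} + 7 a_n] / ((n+1)(n+2)).

Check with a_0 = 1, a_1 = -1 (apply the recurrence for n = 0, 1, 2, 3): a_0 = 1, a_1 = -1, a_2 = 4, a_3 = -5/2, a_4 = 71/24, a_5 = -22/15.

a_(n+2) = [-(n+1) a_(n+1) + 7 a_n] / ((n+1)(n+2)); check: a_0 = 1, a_1 = -1, a_2 = 4, a_3 = -5/2, a_4 = 71/24, a_5 = -22/15


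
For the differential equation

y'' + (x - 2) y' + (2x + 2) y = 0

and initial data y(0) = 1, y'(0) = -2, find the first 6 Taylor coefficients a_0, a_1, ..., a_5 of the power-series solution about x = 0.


Ansatz: y(x) = sum_{n>=0} a_n x^n, so y'(x) = sum_{n>=1} n a_n x^(n-1) and y''(x) = sum_{n>=2} n(n-1) a_n x^(n-2).
Substitute into P(x) y'' + Q(x) y' + R(x) y = 0 with P(x) = 1, Q(x) = x - 2, R(x) = 2x + 2, and match powers of x.
Initial conditions: a_0 = 1, a_1 = -2.
Setting the coefficient of each power of x to zero and solving order by order (substituting the coefficients already found):
  x^0: 2 a_2 - 2 a_1 + 2 a_0 = 0  ->  2 a_2 = 2 a_1 - 2 a_0 = -6  ->  a_2 = -3
  x^1: 6 a_3 - 4 a_2 + 3 a_1 + 2 a_0 = 0  ->  6 a_3 = 4 a_2 - 3 a_1 - 2 a_0 = -8  ->  a_3 = -4/3
  x^2: 12 a_4 - 6 a_3 + 4 a_2 + 2 a_1 = 0  ->  12 a_4 = 6 a_3 - 4 a_2 - 2 a_1 = 8  ->  a_4 = 2/3
  x^3: 20 a_5 - 8 a_4 + 5 a_3 + 2 a_2 = 0  ->  20 a_5 = 8 a_4 - 5 a_3 - 2 a_2 = 18  ->  a_5 = 9/10
Truncated series: y(x) = 1 - 2 x - 3 x^2 - (4/3) x^3 + (2/3) x^4 + (9/10) x^5 + O(x^6).

a_0 = 1; a_1 = -2; a_2 = -3; a_3 = -4/3; a_4 = 2/3; a_5 = 9/10


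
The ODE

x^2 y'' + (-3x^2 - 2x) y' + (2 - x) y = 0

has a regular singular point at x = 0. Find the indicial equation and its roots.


Divide by x^2 to reach normal form y'' + P_1(x) y' + P_2(x) y = 0 with P_1(x) = -3 - 2/x and P_2(x) = -1/x + 2/x^2.
x = 0 is a singular point because the y'-coefficient -3 - 2/x has a pole at x = 0 and the y-coefficient -1/x + 2/x^2 has a pole at x = 0.
It is a regular singular point because x P_1(x) = p(x) = -3x - 2 and x^2 P_2(x) = q(x) = 2 - x are polynomials, hence analytic at x = 0.
p(0) = -2,  q(0) = 2.
Indicial equation: r(r-1) + p(0) r + q(0) = 0, i.e. r^2 + (p(0) - 1) r + q(0) = 0, i.e. r^2 - 3 r + 2 = 0.
Discriminant: (-3)^2 - 4(2) = 1, so r = (3 ± 1)/2.
Solving: r_1 = 2, r_2 = 1.

indicial: r^2 - 3 r + 2 = 0; roots r_1 = 2, r_2 = 1


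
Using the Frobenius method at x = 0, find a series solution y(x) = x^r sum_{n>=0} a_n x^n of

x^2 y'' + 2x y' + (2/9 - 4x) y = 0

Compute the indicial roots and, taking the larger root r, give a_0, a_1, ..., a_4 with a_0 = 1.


Write in Frobenius form y'' + (p(x)/x) y' + (q(x)/x^2) y = 0:
  p(x) = 2,  q(x) = 2/9 - 4x.
Indicial equation: r(r-1) + (2) r + (2/9) = 0 -> roots r_1 = -1/3, r_2 = -2/3.
Take r = r_1 = -1/3. Let y(x) = x^r sum_{n>=0} a_n x^n with a_0 = 1.
Substitute y = x^r sum a_n x^n and match x^{r+n}. The recurrence is
  D(n) a_n - 4 a_{n-1} = 0,  where D(n) = (r+n)(r+n-1) + (2)(r+n) + (2/9).
  a_n = 4 / D(n) * a_{n-1}.
Since the indicial polynomial factors as (r - r_1)(r - r_2), D(n) = (r_1 + n - r_1)(r_1 + n - r_2) = n(n + 1/3).
Evaluating step by step (a_0 = 1):
  n = 1: D(1) = 1(1 + 1/3) = 4/3; numerator = 4(1) = 4; a_1 = (4)/(4/3) = 3
  n = 2: D(2) = 2(2 + 1/3) = 14/3; numerator = 4(3) = 12; a_2 = (12)/(14/3) = 18/7
  n = 3: D(3) = 3(3 + 1/3) = 10; numerator = 4(18/7) = 72/7; a_3 = (72/7)/(10) = 36/35
  n = 4: D(4) = 4(4 + 1/3) = 52/3; numerator = 4(36/35) = 144/35; a_4 = (144/35)/(52/3) = 108/455

r = -1/3; a_0 = 1; a_1 = 3; a_2 = 18/7; a_3 = 36/35; a_4 = 108/455


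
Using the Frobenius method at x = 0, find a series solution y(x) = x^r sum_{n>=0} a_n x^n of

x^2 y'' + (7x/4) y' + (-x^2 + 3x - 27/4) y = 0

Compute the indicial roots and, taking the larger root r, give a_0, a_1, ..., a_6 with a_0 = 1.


Write in Frobenius form y'' + (p(x)/x) y' + (q(x)/x^2) y = 0:
  p(x) = 7/4,  q(x) = -x^2 + 3x - 27/4.
Indicial equation: r(r-1) + (7/4) r + (-27/4) = 0 -> roots r_1 = 9/4, r_2 = -3.
Take r = r_1 = 9/4. Let y(x) = x^r sum_{n>=0} a_n x^n with a_0 = 1.
Substitute y = x^r sum a_n x^n and match x^{r+n}. The recurrence is
  D(n) a_n + 3 a_{n-1} - 1 a_{n-2} = 0,  where D(n) = (r+n)(r+n-1) + (7/4)(r+n) + (-27/4).
  a_n = [-3 a_{n-1} + 1 a_{n-2}] / D(n).
Since the indicial polynomial factors as (r - r_1)(r - r_2), D(n) = (r_1 + n - r_1)(r_1 + n - r_2) = n(n + 21/4).
Evaluating step by step (a_0 = 1):
  n = 1: D(1) = 1(1 + 21/4) = 25/4; numerator = -3(1) = -3; a_1 = (-3)/(25/4) = -12/25
  n = 2: D(2) = 2(2 + 21/4) = 29/2; numerator = -3(-12/25) + 1(1) = 61/25; a_2 = (61/25)/(29/2) = 122/725
  n = 3: D(3) = 3(3 + 21/4) = 99/4; numerator = -3(122/725) + 1(-12/25) = -714/725; a_3 = (-714/725)/(99/4) = -952/23925
  n = 4: D(4) = 4(4 + 21/4) = 37; numerator = -3(-952/23925) + 1(122/725) = 2294/7975; a_4 = (2294/7975)/(37) = 62/7975
  n = 5: D(5) = 5(5 + 21/4) = 205/4; numerator = -3(62/7975) + 1(-952/23925) = -302/4785; a_5 = (-302/4785)/(205/4) = -1208/980925
  n = 6: D(6) = 6(6 + 21/4) = 135/2; numerator = -3(-1208/980925) + 1(62/7975) = 150/13079; a_6 = (150/13079)/(135/2) = 20/117711

r = 9/4; a_0 = 1; a_1 = -12/25; a_2 = 122/725; a_3 = -952/23925; a_4 = 62/7975; a_5 = -1208/980925; a_6 = 20/117711


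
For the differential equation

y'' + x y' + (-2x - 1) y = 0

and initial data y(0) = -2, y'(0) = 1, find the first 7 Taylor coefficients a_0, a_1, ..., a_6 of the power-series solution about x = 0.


Ansatz: y(x) = sum_{n>=0} a_n x^n, so y'(x) = sum_{n>=1} n a_n x^(n-1) and y''(x) = sum_{n>=2} n(n-1) a_n x^(n-2).
Substitute into P(x) y'' + Q(x) y' + R(x) y = 0 with P(x) = 1, Q(x) = x, R(x) = -2x - 1, and match powers of x.
Initial conditions: a_0 = -2, a_1 = 1.
Setting the coefficient of each power of x to zero and solving order by order (substituting the coefficients already found):
  x^0: 2 a_2 - a_0 = 0  ->  2 a_2 = a_0 = -2  ->  a_2 = -1
  x^1: 6 a_3 - 2 a_0 = 0  ->  6 a_3 = 2 a_0 = -4  ->  a_3 = -2/3
  x^2: 12 a_4 + a_2 - 2 a_1 = 0  ->  12 a_4 = -a_2 + 2 a_1 = 3  ->  a_4 = 1/4
  x^3: 20 a_5 + 2 a_3 - 2 a_2 = 0  ->  20 a_5 = -2 a_3 + 2 a_2 = -2/3  ->  a_5 = -1/30
  x^4: 30 a_6 + 3 a_4 - 2 a_3 = 0  ->  30 a_6 = -3 a_4 + 2 a_3 = -25/12  ->  a_6 = -5/72
Truncated series: y(x) = -2 + x - x^2 - (2/3) x^3 + (1/4) x^4 - (1/30) x^5 - (5/72) x^6 + O(x^7).

a_0 = -2; a_1 = 1; a_2 = -1; a_3 = -2/3; a_4 = 1/4; a_5 = -1/30; a_6 = -5/72


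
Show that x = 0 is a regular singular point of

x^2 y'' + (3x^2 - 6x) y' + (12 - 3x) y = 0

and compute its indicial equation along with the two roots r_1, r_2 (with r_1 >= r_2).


Divide by x^2 to reach normal form y'' + P_1(x) y' + P_2(x) y = 0 with P_1(x) = 3 - 6/x and P_2(x) = -3/x + 12/x^2.
x = 0 is a singular point because the y'-coefficient 3 - 6/x has a pole at x = 0 and the y-coefficient -3/x + 12/x^2 has a pole at x = 0.
It is a regular singular point because x P_1(x) = p(x) = 3x - 6 and x^2 P_2(x) = q(x) = 12 - 3x are polynomials, hence analytic at x = 0.
p(0) = -6,  q(0) = 12.
Indicial equation: r(r-1) + p(0) r + q(0) = 0, i.e. r^2 + (p(0) - 1) r + q(0) = 0, i.e. r^2 - 7 r + 12 = 0.
Discriminant: (-7)^2 - 4(12) = 1, so r = (7 ± 1)/2.
Solving: r_1 = 4, r_2 = 3.

indicial: r^2 - 7 r + 12 = 0; roots r_1 = 4, r_2 = 3


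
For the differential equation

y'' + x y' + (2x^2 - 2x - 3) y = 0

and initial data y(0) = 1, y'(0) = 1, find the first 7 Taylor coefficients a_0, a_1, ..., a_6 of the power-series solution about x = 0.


Ansatz: y(x) = sum_{n>=0} a_n x^n, so y'(x) = sum_{n>=1} n a_n x^(n-1) and y''(x) = sum_{n>=2} n(n-1) a_n x^(n-2).
Substitute into P(x) y'' + Q(x) y' + R(x) y = 0 with P(x) = 1, Q(x) = x, R(x) = 2x^2 - 2x - 3, and match powers of x.
Initial conditions: a_0 = 1, a_1 = 1.
Setting the coefficient of each power of x to zero and solving order by order (substituting the coefficients already found):
  x^0: 2 a_2 - 3 a_0 = 0  ->  2 a_2 = 3 a_0 = 3  ->  a_2 = 3/2
  x^1: 6 a_3 - 2 a_1 - 2 a_0 = 0  ->  6 a_3 = 2 a_1 + 2 a_0 = 4  ->  a_3 = 2/3
  x^2: 12 a_4 - a_2 - 2 a_1 + 2 a_0 = 0  ->  12 a_4 = a_2 + 2 a_1 - 2 a_0 = 3/2  ->  a_4 = 1/8
  x^3: 20 a_5 - 2 a_2 + 2 a_1 = 0  ->  20 a_5 = 2 a_2 - 2 a_1 = 1  ->  a_5 = 1/20
  x^4: 30 a_6 + a_4 - 2 a_3 + 2 a_2 = 0  ->  30 a_6 = -a_4 + 2 a_3 - 2 a_2 = -43/24  ->  a_6 = -43/720
Truncated series: y(x) = 1 + x + (3/2) x^2 + (2/3) x^3 + (1/8) x^4 + (1/20) x^5 - (43/720) x^6 + O(x^7).

a_0 = 1; a_1 = 1; a_2 = 3/2; a_3 = 2/3; a_4 = 1/8; a_5 = 1/20; a_6 = -43/720


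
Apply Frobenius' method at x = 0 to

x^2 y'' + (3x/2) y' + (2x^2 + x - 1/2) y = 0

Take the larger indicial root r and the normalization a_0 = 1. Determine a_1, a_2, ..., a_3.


Write in Frobenius form y'' + (p(x)/x) y' + (q(x)/x^2) y = 0:
  p(x) = 3/2,  q(x) = 2x^2 + x - 1/2.
Indicial equation: r(r-1) + (3/2) r + (-1/2) = 0 -> roots r_1 = 1/2, r_2 = -1.
Take r = r_1 = 1/2. Let y(x) = x^r sum_{n>=0} a_n x^n with a_0 = 1.
Substitute y = x^r sum a_n x^n and match x^{r+n}. The recurrence is
  D(n) a_n + 1 a_{n-1} + 2 a_{n-2} = 0,  where D(n) = (r+n)(r+n-1) + (3/2)(r+n) + (-1/2).
  a_n = [-1 a_{n-1} - 2 a_{n-2}] / D(n).
Since the indicial polynomial factors as (r - r_1)(r - r_2), D(n) = (r_1 + n - r_1)(r_1 + n - r_2) = n(n + 3/2).
Evaluating step by step (a_0 = 1):
  n = 1: D(1) = 1(1 + 3/2) = 5/2; numerator = -1(1) = -1; a_1 = (-1)/(5/2) = -2/5
  n = 2: D(2) = 2(2 + 3/2) = 7; numerator = -1(-2/5) - 2(1) = -8/5; a_2 = (-8/5)/(7) = -8/35
  n = 3: D(3) = 3(3 + 3/2) = 27/2; numerator = -1(-8/35) - 2(-2/5) = 36/35; a_3 = (36/35)/(27/2) = 8/105

r = 1/2; a_0 = 1; a_1 = -2/5; a_2 = -8/35; a_3 = 8/105


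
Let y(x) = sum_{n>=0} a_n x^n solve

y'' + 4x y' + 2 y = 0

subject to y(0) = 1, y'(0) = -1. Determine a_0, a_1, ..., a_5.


Ansatz: y(x) = sum_{n>=0} a_n x^n, so y'(x) = sum_{n>=1} n a_n x^(n-1) and y''(x) = sum_{n>=2} n(n-1) a_n x^(n-2).
Substitute into P(x) y'' + Q(x) y' + R(x) y = 0 with P(x) = 1, Q(x) = 4x, R(x) = 2, and match powers of x.
Initial conditions: a_0 = 1, a_1 = -1.
Setting the coefficient of each power of x to zero and solving order by order (substituting the coefficients already found):
  x^0: 2 a_2 + 2 a_0 = 0  ->  2 a_2 = -2 a_0 = -2  ->  a_2 = -1
  x^1: 6 a_3 + 6 a_1 = 0  ->  6 a_3 = -6 a_1 = 6  ->  a_3 = 1
  x^2: 12 a_4 + 10 a_2 = 0  ->  12 a_4 = -10 a_2 = 10  ->  a_4 = 5/6
  x^3: 20 a_5 + 14 a_3 = 0  ->  20 a_5 = -14 a_3 = -14  ->  a_5 = -7/10
Truncated series: y(x) = 1 - x - x^2 + x^3 + (5/6) x^4 - (7/10) x^5 + O(x^6).

a_0 = 1; a_1 = -1; a_2 = -1; a_3 = 1; a_4 = 5/6; a_5 = -7/10


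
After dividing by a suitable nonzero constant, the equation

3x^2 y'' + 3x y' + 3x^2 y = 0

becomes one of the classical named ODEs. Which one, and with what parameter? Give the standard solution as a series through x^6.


All three coefficients share the factor 3; dividing through by 3 gives  x^2 y'' + x y' + x^2 y = 0.
This matches the Bessel equation x^2 y'' + x y' + (x^2 - nu^2) y = 0 with nu^2 = 0, so nu = 0; the solution bounded at x = 0 is J_0(x).
Frobenius at x = 0: indicial roots ±nu; for r = nu the recurrence k(k + 2nu) c_k = -c_{k-2} gives the standard series J_nu(x) = sum_{k>=0} (-1)^k / (k! (k+nu)!) (x/2)^(2k+nu). Evaluate the first 4 terms:
  k = 0: (-1)^0 / (0! * 0! * 2^0) x^0 = 1/(1*1*1) x^0 = (1) x^0
  k = 1: (-1)^1 / (1! * 1! * 2^2) x^2 = -1/(1*1*4) x^2 = (-1/4) x^2
  k = 2: (-1)^2 / (2! * 2! * 2^4) x^4 = 1/(2*2*16) x^4 = (1/64) x^4
  k = 3: (-1)^3 / (3! * 3! * 2^6) x^6 = -1/(6*6*64) x^6 = (-1/2304) x^6
Hence J_0(x) = -x^6/2304 + x^4/64 - x^2/4 + 1 + ....

J_0(x); series = -x^6/2304 + x^4/64 - x^2/4 + 1


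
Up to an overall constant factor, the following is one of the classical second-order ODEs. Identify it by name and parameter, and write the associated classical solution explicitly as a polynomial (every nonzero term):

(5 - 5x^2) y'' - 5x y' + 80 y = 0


All three coefficients share the factor 5; dividing through by 5 gives  (1 - x^2) y'' - x y' + 16 y = 0.
This matches the Chebyshev equation (1 - x^2) y'' - x y' + n^2 y = 0 (note the -x y' term, not -2x y') with n^2 = 16, so n = 4; the polynomial solution is T_4(x).
With y = sum_k a_k x^k, matching x^k gives (k+2)(k+1) a_{k+2} = (k^2 - n^2) a_k = (k - 4)(k + 4) a_k. The right side vanishes at k = 4, so the series with the parity of 4 terminates at degree 4.
Standard normalization: leading coefficient of T_n is 2^(n-1), so a_4 = 2^3 = 8. Work downward with a_k = (k+1)(k+2) a_{k+2} / ((k - 4)(k + 4)):
  a_2 = (3)(4)(8) / ((2 - 4)(2 + 4)) = 96/(-12) = -8
  a_0 = (1)(2)(-8) / ((0 - 4)(0 + 4)) = -16/(-16) = 1
Hence T_4(x) = 8 x^4 - 8 x^2 + 1.

T_4(x); series = 8 x^4 - 8 x^2 + 1


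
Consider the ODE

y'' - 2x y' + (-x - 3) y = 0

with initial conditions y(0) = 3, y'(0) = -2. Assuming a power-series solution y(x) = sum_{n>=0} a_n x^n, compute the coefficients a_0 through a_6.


Ansatz: y(x) = sum_{n>=0} a_n x^n, so y'(x) = sum_{n>=1} n a_n x^(n-1) and y''(x) = sum_{n>=2} n(n-1) a_n x^(n-2).
Substitute into P(x) y'' + Q(x) y' + R(x) y = 0 with P(x) = 1, Q(x) = -2x, R(x) = -x - 3, and match powers of x.
Initial conditions: a_0 = 3, a_1 = -2.
Setting the coefficient of each power of x to zero and solving order by order (substituting the coefficients already found):
  x^0: 2 a_2 - 3 a_0 = 0  ->  2 a_2 = 3 a_0 = 9  ->  a_2 = 9/2
  x^1: 6 a_3 - 5 a_1 - a_0 = 0  ->  6 a_3 = 5 a_1 + a_0 = -7  ->  a_3 = -7/6
  x^2: 12 a_4 - 7 a_2 - a_1 = 0  ->  12 a_4 = 7 a_2 + a_1 = 59/2  ->  a_4 = 59/24
  x^3: 20 a_5 - 9 a_3 - a_2 = 0  ->  20 a_5 = 9 a_3 + a_2 = -6  ->  a_5 = -3/10
  x^4: 30 a_6 - 11 a_4 - a_3 = 0  ->  30 a_6 = 11 a_4 + a_3 = 207/8  ->  a_6 = 69/80
Truncated series: y(x) = 3 - 2 x + (9/2) x^2 - (7/6) x^3 + (59/24) x^4 - (3/10) x^5 + (69/80) x^6 + O(x^7).

a_0 = 3; a_1 = -2; a_2 = 9/2; a_3 = -7/6; a_4 = 59/24; a_5 = -3/10; a_6 = 69/80


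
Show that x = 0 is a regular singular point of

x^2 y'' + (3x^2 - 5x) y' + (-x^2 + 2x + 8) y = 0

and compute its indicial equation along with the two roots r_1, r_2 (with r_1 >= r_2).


Divide by x^2 to reach normal form y'' + P_1(x) y' + P_2(x) y = 0 with P_1(x) = 3 - 5/x and P_2(x) = -1 + 2/x + 8/x^2.
x = 0 is a singular point because the y'-coefficient 3 - 5/x has a pole at x = 0 and the y-coefficient -1 + 2/x + 8/x^2 has a pole at x = 0.
It is a regular singular point because x P_1(x) = p(x) = 3x - 5 and x^2 P_2(x) = q(x) = -x^2 + 2x + 8 are polynomials, hence analytic at x = 0.
p(0) = -5,  q(0) = 8.
Indicial equation: r(r-1) + p(0) r + q(0) = 0, i.e. r^2 + (p(0) - 1) r + q(0) = 0, i.e. r^2 - 6 r + 8 = 0.
Discriminant: (-6)^2 - 4(8) = 4, so r = (6 ± 2)/2.
Solving: r_1 = 4, r_2 = 2.

indicial: r^2 - 6 r + 8 = 0; roots r_1 = 4, r_2 = 2


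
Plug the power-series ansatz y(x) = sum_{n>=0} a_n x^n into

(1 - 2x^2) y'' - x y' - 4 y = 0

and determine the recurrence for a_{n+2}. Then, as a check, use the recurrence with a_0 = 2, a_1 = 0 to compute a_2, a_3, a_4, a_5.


Substitute y = sum_n a_n x^n.
(1 - 2 x^2) y'' contributes (n+2)(n+1) a_{n+2} - 2 n(n-1) a_n at x^n.
-x y'(x) contributes -n a_n at x^n.
-4 y(x) contributes -4 a_n at x^n.
Matching x^n: (n+2)(n+1) a_{n+2} + (-2 n(n-1) - n - 4) a_n = 0.
Thus a_{n+2} = (2 n(n-1) + n + 4) / ((n+1)(n+2)) * a_n.

Check with a_0 = 2, a_1 = 0 (apply the recurrence for n = 0, 1, 2, 3): a_0 = 2, a_1 = 0, a_2 = 4, a_3 = 0, a_4 = 10/3, a_5 = 0.

a_(n+2) = (2 n(n-1) + n + 4) / ((n+1)(n+2)) * a_n; check: a_0 = 2, a_1 = 0, a_2 = 4, a_3 = 0, a_4 = 10/3, a_5 = 0


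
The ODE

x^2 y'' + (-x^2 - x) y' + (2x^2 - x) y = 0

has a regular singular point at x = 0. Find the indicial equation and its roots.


Divide by x^2 to reach normal form y'' + P_1(x) y' + P_2(x) y = 0 with P_1(x) = -1 - 1/x and P_2(x) = 2 - 1/x.
x = 0 is a singular point because the y'-coefficient -1 - 1/x has a pole at x = 0 and the y-coefficient 2 - 1/x has a pole at x = 0.
It is a regular singular point because x P_1(x) = p(x) = -x - 1 and x^2 P_2(x) = q(x) = 2x^2 - x are polynomials, hence analytic at x = 0.
p(0) = -1,  q(0) = 0.
Indicial equation: r(r-1) + p(0) r + q(0) = 0, i.e. r^2 + (p(0) - 1) r + q(0) = 0, i.e. r^2 - 2 r = 0.
Discriminant: (-2)^2 - 4(0) = 4, so r = (2 ± 2)/2.
Solving: r_1 = 2, r_2 = 0.

indicial: r^2 - 2 r = 0; roots r_1 = 2, r_2 = 0


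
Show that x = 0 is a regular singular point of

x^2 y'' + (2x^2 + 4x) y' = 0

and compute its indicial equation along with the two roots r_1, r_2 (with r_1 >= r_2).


Divide by x^2 to reach normal form y'' + P_1(x) y' + P_2(x) y = 0 with P_1(x) = 2 + 4/x and P_2(x) = 0.
x = 0 is a singular point because the y'-coefficient 2 + 4/x has a pole at x = 0.
It is a regular singular point because x P_1(x) = p(x) = 2x + 4 and x^2 P_2(x) = q(x) = 0 are polynomials, hence analytic at x = 0.
p(0) = 4,  q(0) = 0.
Indicial equation: r(r-1) + p(0) r + q(0) = 0, i.e. r^2 + (p(0) - 1) r + q(0) = 0, i.e. r^2 + 3 r = 0.
Discriminant: (3)^2 - 4(0) = 9, so r = (-3 ± 3)/2.
Solving: r_1 = 0, r_2 = -3.

indicial: r^2 + 3 r = 0; roots r_1 = 0, r_2 = -3


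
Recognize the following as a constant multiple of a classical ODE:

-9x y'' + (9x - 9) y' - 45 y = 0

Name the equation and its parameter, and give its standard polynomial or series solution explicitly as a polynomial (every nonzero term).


All three coefficients share the factor -9; dividing through by -9 gives  x y'' + (1 - x) y' + 5 y = 0.
This matches the Laguerre equation x y'' + (1 - x) y' + n y = 0 with n = 5; the polynomial solution is L_5(x).
With y = sum_k a_k x^k, matching x^k gives (k+1)k a_{k+1} + (k+1) a_{k+1} - k a_k + n a_k = 0, i.e. (k+1)^2 a_{k+1} = (k - n) a_k = (k - 5) a_k. The right side vanishes at k = 5, so the series terminates at degree 5.
Standard normalization L_n(0) = 1 gives a_0 = 1. Work upward with a_{k+1} = (k - 5) a_k / (k+1)^2:
  a_1 = (0 - 5)(1) / 1^2 = -5/1 = -5
  a_2 = (1 - 5)(-5) / 2^2 = 20/4 = 5
  a_3 = (2 - 5)(5) / 3^2 = -15/9 = -5/3
  a_4 = (3 - 5)(-5/3) / 4^2 = (10/3)/16 = 5/24
  a_5 = (4 - 5)(5/24) / 5^2 = (-5/24)/25 = -1/120
Hence L_5(x) = -x^5/120 + 5 x^4/24 - 5 x^3/3 + 5 x^2 - 5 x + 1.

L_5(x); series = -x^5/120 + 5 x^4/24 - 5 x^3/3 + 5 x^2 - 5 x + 1


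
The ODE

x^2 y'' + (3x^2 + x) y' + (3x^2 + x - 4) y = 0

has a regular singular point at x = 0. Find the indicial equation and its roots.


Divide by x^2 to reach normal form y'' + P_1(x) y' + P_2(x) y = 0 with P_1(x) = 3 + 1/x and P_2(x) = 3 + 1/x - 4/x^2.
x = 0 is a singular point because the y'-coefficient 3 + 1/x has a pole at x = 0 and the y-coefficient 3 + 1/x - 4/x^2 has a pole at x = 0.
It is a regular singular point because x P_1(x) = p(x) = 3x + 1 and x^2 P_2(x) = q(x) = 3x^2 + x - 4 are polynomials, hence analytic at x = 0.
p(0) = 1,  q(0) = -4.
Indicial equation: r(r-1) + p(0) r + q(0) = 0, i.e. r^2 + (p(0) - 1) r + q(0) = 0, i.e. r^2 - 4 = 0.
Discriminant: (0)^2 - 4(-4) = 16, so r = (0 ± 4)/2.
Solving: r_1 = 2, r_2 = -2.

indicial: r^2 - 4 = 0; roots r_1 = 2, r_2 = -2


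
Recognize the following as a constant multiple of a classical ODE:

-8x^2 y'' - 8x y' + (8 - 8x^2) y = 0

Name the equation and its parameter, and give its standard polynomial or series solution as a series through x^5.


All three coefficients share the factor -8; dividing through by -8 gives  x^2 y'' + x y' + (x^2 - 1) y = 0.
This matches the Bessel equation x^2 y'' + x y' + (x^2 - nu^2) y = 0 with nu^2 = 1, so nu = 1; the solution bounded at x = 0 is J_1(x).
Frobenius at x = 0: indicial roots ±nu; for r = nu the recurrence k(k + 2nu) c_k = -c_{k-2} gives the standard series J_nu(x) = sum_{k>=0} (-1)^k / (k! (k+nu)!) (x/2)^(2k+nu). Evaluate the first 3 terms:
  k = 0: (-1)^0 / (0! * 1! * 2^1) x^1 = 1/(1*1*2) x^1 = (1/2) x^1
  k = 1: (-1)^1 / (1! * 2! * 2^3) x^3 = -1/(1*2*8) x^3 = (-1/16) x^3
  k = 2: (-1)^2 / (2! * 3! * 2^5) x^5 = 1/(2*6*32) x^5 = (1/384) x^5
Hence J_1(x) = x^5/384 - x^3/16 + x/2 + ....

J_1(x); series = x^5/384 - x^3/16 + x/2


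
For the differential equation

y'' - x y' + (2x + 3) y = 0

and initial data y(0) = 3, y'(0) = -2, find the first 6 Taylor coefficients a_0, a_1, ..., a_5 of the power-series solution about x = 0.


Ansatz: y(x) = sum_{n>=0} a_n x^n, so y'(x) = sum_{n>=1} n a_n x^(n-1) and y''(x) = sum_{n>=2} n(n-1) a_n x^(n-2).
Substitute into P(x) y'' + Q(x) y' + R(x) y = 0 with P(x) = 1, Q(x) = -x, R(x) = 2x + 3, and match powers of x.
Initial conditions: a_0 = 3, a_1 = -2.
Setting the coefficient of each power of x to zero and solving order by order (substituting the coefficients already found):
  x^0: 2 a_2 + 3 a_0 = 0  ->  2 a_2 = -3 a_0 = -9  ->  a_2 = -9/2
  x^1: 6 a_3 + 2 a_1 + 2 a_0 = 0  ->  6 a_3 = -2 a_1 - 2 a_0 = -2  ->  a_3 = -1/3
  x^2: 12 a_4 + a_2 + 2 a_1 = 0  ->  12 a_4 = -a_2 - 2 a_1 = 17/2  ->  a_4 = 17/24
  x^3: 20 a_5 + 2 a_2 = 0  ->  20 a_5 = -2 a_2 = 9  ->  a_5 = 9/20
Truncated series: y(x) = 3 - 2 x - (9/2) x^2 - (1/3) x^3 + (17/24) x^4 + (9/20) x^5 + O(x^6).

a_0 = 3; a_1 = -2; a_2 = -9/2; a_3 = -1/3; a_4 = 17/24; a_5 = 9/20


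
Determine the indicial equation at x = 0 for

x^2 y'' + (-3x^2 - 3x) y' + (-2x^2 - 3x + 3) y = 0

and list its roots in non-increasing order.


Divide by x^2 to reach normal form y'' + P_1(x) y' + P_2(x) y = 0 with P_1(x) = -3 - 3/x and P_2(x) = -2 - 3/x + 3/x^2.
x = 0 is a singular point because the y'-coefficient -3 - 3/x has a pole at x = 0 and the y-coefficient -2 - 3/x + 3/x^2 has a pole at x = 0.
It is a regular singular point because x P_1(x) = p(x) = -3x - 3 and x^2 P_2(x) = q(x) = -2x^2 - 3x + 3 are polynomials, hence analytic at x = 0.
p(0) = -3,  q(0) = 3.
Indicial equation: r(r-1) + p(0) r + q(0) = 0, i.e. r^2 + (p(0) - 1) r + q(0) = 0, i.e. r^2 - 4 r + 3 = 0.
Discriminant: (-4)^2 - 4(3) = 4, so r = (4 ± 2)/2.
Solving: r_1 = 3, r_2 = 1.

indicial: r^2 - 4 r + 3 = 0; roots r_1 = 3, r_2 = 1


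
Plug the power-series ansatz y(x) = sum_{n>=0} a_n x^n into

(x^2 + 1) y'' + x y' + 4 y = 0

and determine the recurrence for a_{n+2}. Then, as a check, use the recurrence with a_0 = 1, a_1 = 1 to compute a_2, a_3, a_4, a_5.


Substitute y = sum_n a_n x^n.
(1 + 1 x^2) y'' contributes (n+2)(n+1) a_{n+2} + n(n-1) a_n at x^n.
x y'(x) contributes n a_n at x^n.
4 y(x) contributes 4 a_n at x^n.
Matching x^n: (n+2)(n+1) a_{n+2} + (n(n-1) + n + 4) a_n = 0.
Thus a_{n+2} = (-n(n-1) - n - 4) / ((n+1)(n+2)) * a_n.

Check with a_0 = 1, a_1 = 1 (apply the recurrence for n = 0, 1, 2, 3): a_0 = 1, a_1 = 1, a_2 = -2, a_3 = -5/6, a_4 = 4/3, a_5 = 13/24.

a_(n+2) = (-n(n-1) - n - 4) / ((n+1)(n+2)) * a_n; check: a_0 = 1, a_1 = 1, a_2 = -2, a_3 = -5/6, a_4 = 4/3, a_5 = 13/24


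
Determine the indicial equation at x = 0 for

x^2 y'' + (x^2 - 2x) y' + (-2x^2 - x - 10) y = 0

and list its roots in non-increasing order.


Divide by x^2 to reach normal form y'' + P_1(x) y' + P_2(x) y = 0 with P_1(x) = 1 - 2/x and P_2(x) = -2 - 1/x - 10/x^2.
x = 0 is a singular point because the y'-coefficient 1 - 2/x has a pole at x = 0 and the y-coefficient -2 - 1/x - 10/x^2 has a pole at x = 0.
It is a regular singular point because x P_1(x) = p(x) = x - 2 and x^2 P_2(x) = q(x) = -2x^2 - x - 10 are polynomials, hence analytic at x = 0.
p(0) = -2,  q(0) = -10.
Indicial equation: r(r-1) + p(0) r + q(0) = 0, i.e. r^2 + (p(0) - 1) r + q(0) = 0, i.e. r^2 - 3 r - 10 = 0.
Discriminant: (-3)^2 - 4(-10) = 49, so r = (3 ± 7)/2.
Solving: r_1 = 5, r_2 = -2.

indicial: r^2 - 3 r - 10 = 0; roots r_1 = 5, r_2 = -2


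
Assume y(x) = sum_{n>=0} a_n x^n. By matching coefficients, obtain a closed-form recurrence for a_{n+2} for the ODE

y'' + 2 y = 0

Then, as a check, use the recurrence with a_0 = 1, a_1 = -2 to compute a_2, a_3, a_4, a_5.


Substitute y = sum_n a_n x^n into y'' + (const) y = 0.
y''(x) = sum_{n>=0} (n+2)(n+1) a_{n+2} x^n.
The ODE becomes sum_n [(n+2)(n+1) a_{n+2} + 2 a_n] x^n = 0.
Setting each coefficient to zero gives the recurrence:
  (n+2)(n+1) a_{n+2} + 2 a_n = 0,
  a_{n+2} = -2 / ((n+1)(n+2)) a_n.

Check with a_0 = 1, a_1 = -2 (apply the recurrence for n = 0, 1, 2, 3): a_0 = 1, a_1 = -2, a_2 = -1, a_3 = 2/3, a_4 = 1/6, a_5 = -1/15.

a_{n+2} = -2/((n+1)(n+2)) * a_n; check: a_0 = 1, a_1 = -2, a_2 = -1, a_3 = 2/3, a_4 = 1/6, a_5 = -1/15


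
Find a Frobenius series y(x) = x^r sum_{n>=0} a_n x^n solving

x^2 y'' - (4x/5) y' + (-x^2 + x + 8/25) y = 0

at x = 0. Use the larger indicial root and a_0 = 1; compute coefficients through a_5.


Write in Frobenius form y'' + (p(x)/x) y' + (q(x)/x^2) y = 0:
  p(x) = -4/5,  q(x) = -x^2 + x + 8/25.
Indicial equation: r(r-1) + (-4/5) r + (8/25) = 0 -> roots r_1 = 8/5, r_2 = 1/5.
Take r = r_1 = 8/5. Let y(x) = x^r sum_{n>=0} a_n x^n with a_0 = 1.
Substitute y = x^r sum a_n x^n and match x^{r+n}. The recurrence is
  D(n) a_n + 1 a_{n-1} - 1 a_{n-2} = 0,  where D(n) = (r+n)(r+n-1) + (-4/5)(r+n) + (8/25).
  a_n = [-1 a_{n-1} + 1 a_{n-2}] / D(n).
Since the indicial polynomial factors as (r - r_1)(r - r_2), D(n) = (r_1 + n - r_1)(r_1 + n - r_2) = n(n + 7/5).
Evaluating step by step (a_0 = 1):
  n = 1: D(1) = 1(1 + 7/5) = 12/5; numerator = -1(1) = -1; a_1 = (-1)/(12/5) = -5/12
  n = 2: D(2) = 2(2 + 7/5) = 34/5; numerator = -1(-5/12) + 1(1) = 17/12; a_2 = (17/12)/(34/5) = 5/24
  n = 3: D(3) = 3(3 + 7/5) = 66/5; numerator = -1(5/24) + 1(-5/12) = -5/8; a_3 = (-5/8)/(66/5) = -25/528
  n = 4: D(4) = 4(4 + 7/5) = 108/5; numerator = -1(-25/528) + 1(5/24) = 45/176; a_4 = (45/176)/(108/5) = 25/2112
  n = 5: D(5) = 5(5 + 7/5) = 32; numerator = -1(25/2112) + 1(-25/528) = -125/2112; a_5 = (-125/2112)/(32) = -125/67584

r = 8/5; a_0 = 1; a_1 = -5/12; a_2 = 5/24; a_3 = -25/528; a_4 = 25/2112; a_5 = -125/67584
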